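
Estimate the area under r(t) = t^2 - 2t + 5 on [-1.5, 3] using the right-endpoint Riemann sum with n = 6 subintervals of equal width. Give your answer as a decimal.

Δt = (3 − (-1.5))/6 = 0.75.
Right endpoints: -0.75, 0, 0.75, 1.5, 2.25, 3.
r(-0.75) = 7.0625, r(0) = 5, r(0.75) = 4.0625, r(1.5) = 4.25, r(2.25) = 5.5625, r(3) = 8.
Sum = Δt · [r(-0.75) + r(0) + r(0.75) + ...].
Sum = 25.453125.

25.453125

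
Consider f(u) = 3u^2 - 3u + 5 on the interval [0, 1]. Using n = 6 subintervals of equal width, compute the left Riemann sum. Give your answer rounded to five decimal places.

Δu = (1 − 0)/6 = 1/6.
Left endpoints: 0, 1/6, 1/3, 0.5, 2/3, 5/6.
f(0) = 5, f(1/6) = 55/12, f(1/3) = 13/3, f(0.5) = 4.25, f(2/3) = 13/3, f(5/6) = 55/12.
Sum = Δu · [f(0) + f(1/6) + f(1/3) + ...].
Sum ≈ 4.51389.

4.51389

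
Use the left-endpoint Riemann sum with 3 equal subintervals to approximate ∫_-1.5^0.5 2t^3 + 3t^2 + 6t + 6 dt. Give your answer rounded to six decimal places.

2.666667

Δt = (0.5 − (-1.5))/3 = 2/3.
Left endpoints: -1.5, -5/6, -1/6.
f(-1.5) = -3, f(-5/6) = 52/27, f(-1/6) = 137/27.
Sum = Δt · [f(-1.5) + f(-5/6) + f(-1/6)].
Sum ≈ 2.666667.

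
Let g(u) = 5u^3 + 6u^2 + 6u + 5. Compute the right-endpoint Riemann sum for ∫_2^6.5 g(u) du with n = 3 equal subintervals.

Δu = (6.5 − 2)/3 = 1.5.
Right endpoints: 3.5, 5, 6.5.
g(3.5) = 313.875, g(5) = 810, g(6.5) = 1670.625.
Sum = Δu · [g(3.5) + g(5) + g(6.5)].
Sum = 4191.75.

4191.75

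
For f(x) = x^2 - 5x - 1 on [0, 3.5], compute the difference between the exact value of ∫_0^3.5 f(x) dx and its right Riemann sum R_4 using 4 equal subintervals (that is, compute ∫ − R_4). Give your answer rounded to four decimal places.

Exact integral: ∫_0^3.5 f(x) dx ≈ -19.833333.
R_4 = -21.68359375.
Error ≈ -19.833333 − (-21.68359375) ≈ 1.8503.

1.8503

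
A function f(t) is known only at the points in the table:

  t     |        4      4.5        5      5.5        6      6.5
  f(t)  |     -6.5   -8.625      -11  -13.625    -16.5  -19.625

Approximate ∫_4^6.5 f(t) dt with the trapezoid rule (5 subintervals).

Δt = 0.5.
T_5 = (0.5/2)·[(-6.5) + 2·(-8.625) + 2·(-11) + 2·(-13.625) + 2·(-16.5) + (-19.625)] = -31.40625.

-31.40625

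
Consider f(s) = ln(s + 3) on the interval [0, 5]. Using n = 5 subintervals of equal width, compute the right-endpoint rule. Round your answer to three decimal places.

Δs = (5 − 0)/5 = 1.
Right endpoints: 1, 2, 3, 4, 5.
f(1) ≈ 1.386, f(2) ≈ 1.609, f(3) ≈ 1.792, f(4) ≈ 1.946, f(5) ≈ 2.079.
Sum = Δs · [f(1) + f(2) + f(3) + f(4) + f(5)].
Sum ≈ 8.813.

8.813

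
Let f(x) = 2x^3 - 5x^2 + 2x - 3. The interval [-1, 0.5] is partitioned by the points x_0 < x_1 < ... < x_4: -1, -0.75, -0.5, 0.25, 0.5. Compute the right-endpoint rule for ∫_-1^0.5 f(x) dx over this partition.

Subinterval widths: 0.25, 0.25, 0.75, 0.25.
Right endpoints: -0.75, -0.5, 0.25, 0.5.
f(-0.75) = -8.15625, f(-0.5) = -5.5, f(0.25) = -2.78125, f(0.5) = -3.
Sum = Σ Δx_i · f(x_i).
Sum = -6.25.

-6.25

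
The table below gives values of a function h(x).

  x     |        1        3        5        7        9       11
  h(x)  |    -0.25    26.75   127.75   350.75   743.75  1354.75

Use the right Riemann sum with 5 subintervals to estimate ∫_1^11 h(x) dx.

5207.5

Δx = 2.
Sum = 2·[26.75 + 127.75 + 350.75 + 743.75 + 1354.75] = 5207.5.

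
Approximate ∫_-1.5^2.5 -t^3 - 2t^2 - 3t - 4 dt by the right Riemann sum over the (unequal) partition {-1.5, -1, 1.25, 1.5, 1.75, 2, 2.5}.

Subinterval widths: 0.5, 2.25, 0.25, 0.25, 0.25, 0.5.
Right endpoints: -1, 1.25, 1.5, 1.75, 2, 2.5.
f(-1) = -2, f(1.25) = -12.828125, f(1.5) = -16.375, f(1.75) = -20.734375, f(2) = -26, f(2.5) = -39.625.
Sum = Σ Δt_i · f(t_i).
Sum = -65.453125.

-65.453125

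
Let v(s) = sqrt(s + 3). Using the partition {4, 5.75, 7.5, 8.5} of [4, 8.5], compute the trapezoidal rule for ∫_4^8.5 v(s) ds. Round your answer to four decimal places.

Subinterval widths: 1.75, 1.75, 1.
v(4) ≈ 2.6458, v(5.75) ≈ 2.9580, v(7.5) ≈ 3.2404, v(8.5) ≈ 3.3912.
On each subinterval the trapezoid contributes (Δs_i/2)·[v(s_{i-1}) + v(s_i)].
Sum ≈ 13.6427.

13.6427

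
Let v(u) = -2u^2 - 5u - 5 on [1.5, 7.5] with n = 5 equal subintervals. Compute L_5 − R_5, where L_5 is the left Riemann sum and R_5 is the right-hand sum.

165.6

L_5 = -364.08.
R_5 = -529.68.
L_5 − R_5 = 165.6.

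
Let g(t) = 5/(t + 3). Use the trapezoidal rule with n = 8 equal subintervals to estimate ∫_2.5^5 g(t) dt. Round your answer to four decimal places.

Δt = (5 − 2.5)/8 = 0.3125.
g(2.5) = 10/11, g(2.8125) = 80/93, g(3.125) = 40/49, g(3.4375) = 80/103, g(3.75) = 20/27, g(4.0625) = 80/113, g(4.375) = 40/59, g(4.6875) = 80/123, g(5) = 0.625.
T_8 = (Δt/2)·[g(t_0) + 2g(t_1) + ... + 2g(t_{7}) + g(t_8)].
Sum ≈ 1.8742.

1.8742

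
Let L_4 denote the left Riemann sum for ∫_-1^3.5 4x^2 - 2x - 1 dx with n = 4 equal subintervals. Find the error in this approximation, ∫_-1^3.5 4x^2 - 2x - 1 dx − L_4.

16.453125

Exact integral: ∫_-1^3.5 f(x) dx = 42.75.
L_4 = 26.296875.
Error = 42.75 − 26.296875 = 16.453125.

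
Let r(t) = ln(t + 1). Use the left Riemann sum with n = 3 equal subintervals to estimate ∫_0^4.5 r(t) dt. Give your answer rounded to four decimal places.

3.4539

Δt = (4.5 − 0)/3 = 1.5.
Left endpoints: 0, 1.5, 3.
r(0) ≈ 0.0000, r(1.5) ≈ 0.9163, r(3) ≈ 1.3863.
Sum = Δt · [r(0) + r(1.5) + r(3)].
Sum ≈ 3.4539.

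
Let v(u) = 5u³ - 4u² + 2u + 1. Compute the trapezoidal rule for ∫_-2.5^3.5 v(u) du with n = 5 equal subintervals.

77.79

Δu = (3.5 − (-2.5))/5 = 1.2.
v(-2.5) = -107.125, v(-1.3) = -19.345, v(-0.1) = 0.755, v(1.1) = 5.015, v(2.3) = 45.275, v(3.5) = 173.375.
T_5 = (Δu/2)·[v(u_0) + 2v(u_1) + ... + 2v(u_{4}) + v(u_5)].
Sum = 77.79.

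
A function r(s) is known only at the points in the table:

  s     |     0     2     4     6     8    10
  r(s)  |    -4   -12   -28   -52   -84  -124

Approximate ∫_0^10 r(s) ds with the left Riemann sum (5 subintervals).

-360

Δs = 2.
Sum = 2·[(-4) + (-12) + (-28) + (-52) + (-84)] = -360.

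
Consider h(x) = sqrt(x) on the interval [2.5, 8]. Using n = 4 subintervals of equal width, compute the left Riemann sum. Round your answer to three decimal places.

11.570

Δx = (8 − 2.5)/4 = 1.375.
Left endpoints: 2.5, 3.875, 5.25, 6.625.
h(2.5) ≈ 1.581, h(3.875) ≈ 1.969, h(5.25) ≈ 2.291, h(6.625) ≈ 2.574.
Sum = Δx · [h(2.5) + h(3.875) + h(5.25) + h(6.625)].
Sum ≈ 11.570.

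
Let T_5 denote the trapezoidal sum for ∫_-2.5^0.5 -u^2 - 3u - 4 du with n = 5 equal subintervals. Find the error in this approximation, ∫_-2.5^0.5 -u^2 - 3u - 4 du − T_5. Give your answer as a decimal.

Exact integral: ∫_-2.5^0.5 f(u) du = -8.25.
T_5 = -8.43.
Error = -8.25 − (-8.43) = 0.18.

0.18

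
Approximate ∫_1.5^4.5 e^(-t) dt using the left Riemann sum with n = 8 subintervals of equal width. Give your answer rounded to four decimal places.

Δt = (4.5 − 1.5)/8 = 0.375.
Left endpoints: 1.5, 1.875, 2.25, 2.625, 3, 3.375, 3.75, 4.125.
f(1.5) ≈ 0.2231, f(1.875) ≈ 0.1534, f(2.25) ≈ 0.1054, f(2.625) ≈ 0.0724, f(3) ≈ 0.0498, f(3.375) ≈ 0.0342, f(3.75) ≈ 0.0235, f(4.125) ≈ 0.0162.
Sum = Δt · [f(1.5) + f(1.875) + f(2.25) + ...].
Sum ≈ 0.2543.

0.2543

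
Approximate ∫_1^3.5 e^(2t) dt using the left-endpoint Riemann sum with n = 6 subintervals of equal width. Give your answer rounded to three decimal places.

Δt = (3.5 − 1)/6 = 5/12.
Left endpoints: 1, 17/12, 11/6, 2.25, 8/3, 37/12.
f(1) ≈ 7.389, f(17/12) ≈ 17.002, f(11/6) ≈ 39.121, f(2.25) ≈ 90.017, f(8/3) ≈ 207.127, f(37/12) ≈ 476.595.
Sum = Δt · [f(1) + f(17/12) + f(11/6) + ...].
Sum ≈ 348.855.

348.855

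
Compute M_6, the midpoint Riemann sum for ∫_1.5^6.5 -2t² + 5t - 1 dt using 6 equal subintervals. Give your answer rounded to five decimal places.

-85.25463

Δt = (6.5 − 1.5)/6 = 5/6.
Midpoints: 23/12, 2.75, 43/12, 53/12, 5.25, 73/12.
f(23/12) = 89/72, f(2.75) = -2.375, f(43/12) = -631/72, f(53/12) = -1291/72, f(5.25) = -29.875, f(73/12) = -3211/72.
Sum = Δt · [f(23/12) + f(2.75) + f(43/12) + ...].
Sum ≈ -85.25463.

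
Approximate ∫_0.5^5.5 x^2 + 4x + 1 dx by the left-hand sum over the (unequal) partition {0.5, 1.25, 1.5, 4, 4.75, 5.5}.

84.125

Subinterval widths: 0.75, 0.25, 2.5, 0.75, 0.75.
Left endpoints: 0.5, 1.25, 1.5, 4, 4.75.
f(0.5) = 3.25, f(1.25) = 7.5625, f(1.5) = 9.25, f(4) = 33, f(4.75) = 42.5625.
Sum = Σ Δx_i · f(x_i).
Sum = 84.125.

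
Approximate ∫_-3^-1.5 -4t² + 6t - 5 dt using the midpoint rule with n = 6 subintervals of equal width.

Δt = (-1.5 − (-3))/6 = 0.25.
Midpoints: -2.875, -2.625, -2.375, -2.125, -1.875, -1.625.
f(-2.875) = -55.3125, f(-2.625) = -48.3125, f(-2.375) = -41.8125, f(-2.125) = -35.8125, f(-1.875) = -30.3125, f(-1.625) = -25.3125.
Sum = Δt · [f(-2.875) + f(-2.625) + f(-2.375) + ...].
Sum = -59.21875.

-59.21875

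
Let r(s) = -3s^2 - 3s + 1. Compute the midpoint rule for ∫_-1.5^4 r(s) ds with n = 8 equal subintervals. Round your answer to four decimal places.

Δs = (4 − (-1.5))/8 = 0.6875.
Midpoints: -1.15625, -0.46875, 0.21875, 0.90625, 1.59375, 2.28125, 2.96875, 3.65625.
r(-1.15625) = 469/1024, r(-0.46875) = 1789/1024, r(0.21875) = 205/1024, r(0.90625) = -4283/1024, r(1.59375) = -11675/1024, r(2.28125) = -21971/1024, r(2.96875) = -35171/1024, r(3.65625) = -51275/1024.
Sum = Δs · [r(-1.15625) + r(-0.46875) + r(0.21875) + ...].
Sum ≈ -81.8501.

-81.8501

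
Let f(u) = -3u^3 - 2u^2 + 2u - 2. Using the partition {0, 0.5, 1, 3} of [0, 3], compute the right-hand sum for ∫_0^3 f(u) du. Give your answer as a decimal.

Subinterval widths: 0.5, 0.5, 2.
Right endpoints: 0.5, 1, 3.
f(0.5) = -1.875, f(1) = -5, f(3) = -95.
Sum = Σ Δu_i · f(u_i).
Sum = -193.4375.

-193.4375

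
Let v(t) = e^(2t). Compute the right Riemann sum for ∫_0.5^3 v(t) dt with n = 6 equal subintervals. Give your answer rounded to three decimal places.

295.299

Δt = (3 − 0.5)/6 = 5/12.
Right endpoints: 11/12, 4/3, 1.75, 13/6, 31/12, 3.
v(11/12) ≈ 6.255, v(4/3) ≈ 14.392, v(1.75) ≈ 33.115, v(13/6) ≈ 76.198, v(31/12) ≈ 175.329, v(3) ≈ 403.429.
Sum = Δt · [v(11/12) + v(4/3) + v(1.75) + ...].
Sum ≈ 295.299.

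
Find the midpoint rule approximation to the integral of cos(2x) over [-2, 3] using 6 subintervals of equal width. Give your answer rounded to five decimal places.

Δx = (3 − (-2))/6 = 5/6.
Midpoints: -19/12, -0.75, 1/12, 11/12, 1.75, 31/12.
f(-19/12) ≈ -0.99969, f(-0.75) ≈ 0.07074, f(1/12) ≈ 0.98614, f(11/12) ≈ -0.25953, f(1.75) ≈ -0.93646, f(31/12) ≈ 0.43881.
Sum = Δx · [f(-19/12) + f(-0.75) + f(1/12) + ...].
Sum ≈ -0.58332.

-0.58332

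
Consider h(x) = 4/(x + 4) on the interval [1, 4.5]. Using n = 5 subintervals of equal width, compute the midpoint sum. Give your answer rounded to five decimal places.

2.12039

Δx = (4.5 − 1)/5 = 0.7.
Midpoints: 1.35, 2.05, 2.75, 3.45, 4.15.
h(1.35) = 80/107, h(2.05) = 80/121, h(2.75) = 16/27, h(3.45) = 80/149, h(4.15) = 80/163.
Sum = Δx · [h(1.35) + h(2.05) + h(2.75) + h(3.45) + h(4.15)].
Sum ≈ 2.12039.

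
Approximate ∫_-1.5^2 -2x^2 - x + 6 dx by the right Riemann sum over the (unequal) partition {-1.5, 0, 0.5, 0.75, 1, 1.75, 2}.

Subinterval widths: 1.5, 0.5, 0.25, 0.25, 0.75, 0.25.
Right endpoints: 0, 0.5, 0.75, 1, 1.75, 2.
f(0) = 6, f(0.5) = 5, f(0.75) = 4.125, f(1) = 3, f(1.75) = -1.875, f(2) = -4.
Sum = Σ Δx_i · f(x_i).
Sum = 10.875.

10.875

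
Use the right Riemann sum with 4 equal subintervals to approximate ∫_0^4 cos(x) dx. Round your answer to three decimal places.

-1.519

Δx = (4 − 0)/4 = 1.
Right endpoints: 1, 2, 3, 4.
f(1) ≈ 0.540, f(2) ≈ -0.416, f(3) ≈ -0.990, f(4) ≈ -0.654.
Sum = Δx · [f(1) + f(2) + f(3) + f(4)].
Sum ≈ -1.519.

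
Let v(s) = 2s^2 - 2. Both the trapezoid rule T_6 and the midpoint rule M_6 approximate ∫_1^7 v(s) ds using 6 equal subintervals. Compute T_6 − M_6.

3

T_6 = 218.
M_6 = 215.
T_6 − M_6 = 3.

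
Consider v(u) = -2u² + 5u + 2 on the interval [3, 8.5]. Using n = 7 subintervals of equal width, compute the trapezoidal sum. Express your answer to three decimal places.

-223.423

Δu = (8.5 − 3)/7 = 11/14.
v(3) = -1, v(53/14) = -379/49, v(32/7) = -830/49, v(75/14) = -1402/49, v(43/7) = -2095/49, v(97/14) = -2909/49, v(54/7) = -3844/49, v(8.5) = -100.
T_7 = (Δu/2)·[v(u_0) + 2v(u_1) + ... + 2v(u_{6}) + v(u_7)].
Sum ≈ -223.423.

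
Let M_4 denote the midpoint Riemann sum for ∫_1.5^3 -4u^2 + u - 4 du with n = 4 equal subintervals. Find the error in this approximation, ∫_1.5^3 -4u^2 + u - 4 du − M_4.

Exact integral: ∫_1.5^3 f(u) du = -34.125.
M_4 = -34.0546875.
Error = -34.125 − (-34.0546875) = -0.0703125.

-0.0703125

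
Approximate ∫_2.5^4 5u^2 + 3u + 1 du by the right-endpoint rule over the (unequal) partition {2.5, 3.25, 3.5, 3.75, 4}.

109.75

Subinterval widths: 0.75, 0.25, 0.25, 0.25.
Right endpoints: 3.25, 3.5, 3.75, 4.
f(3.25) = 63.5625, f(3.5) = 72.75, f(3.75) = 82.5625, f(4) = 93.
Sum = Σ Δu_i · f(u_i).
Sum = 109.75.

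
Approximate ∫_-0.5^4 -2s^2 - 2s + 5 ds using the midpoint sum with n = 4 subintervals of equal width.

-35.05078125

Δs = (4 − (-0.5))/4 = 1.125.
Midpoints: 0.0625, 1.1875, 2.3125, 3.4375.
f(0.0625) = 4.8671875, f(1.1875) = -0.1953125, f(2.3125) = -10.3203125, f(3.4375) = -25.5078125.
Sum = Δs · [f(0.0625) + f(1.1875) + f(2.3125) + f(3.4375)].
Sum = -35.05078125.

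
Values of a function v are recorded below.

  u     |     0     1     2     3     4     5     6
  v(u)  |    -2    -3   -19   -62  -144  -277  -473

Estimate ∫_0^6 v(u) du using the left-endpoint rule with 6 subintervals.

-507

Δu = 1.
Sum = 1·[(-2) + (-3) + (-19) + (-62) + (-144) + (-277)] = -507.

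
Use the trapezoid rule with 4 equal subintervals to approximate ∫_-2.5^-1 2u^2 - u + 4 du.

Δu = (-1 − (-2.5))/4 = 0.375.
f(-2.5) = 19, f(-2.125) = 15.15625, f(-1.75) = 11.875, f(-1.375) = 9.15625, f(-1) = 7.
T_4 = (Δu/2)·[f(u_0) + 2f(u_1) + 2f(u_2) + 2f(u_3) + f(u_4)].
Sum = 18.4453125.

18.4453125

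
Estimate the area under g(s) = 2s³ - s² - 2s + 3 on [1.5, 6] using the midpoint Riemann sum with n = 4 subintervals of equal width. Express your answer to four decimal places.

544.1396

Δs = (6 − 1.5)/4 = 1.125.
Midpoints: 2.0625, 3.1875, 4.3125, 5.4375.
g(2.0625) = 24921/2048, g(3.1875) = 104931/2048, g(4.3125) = 278901/2048, g(5.4375) = 581823/2048.
Sum = Δs · [g(2.0625) + g(3.1875) + g(4.3125) + g(5.4375)].
Sum ≈ 544.1396.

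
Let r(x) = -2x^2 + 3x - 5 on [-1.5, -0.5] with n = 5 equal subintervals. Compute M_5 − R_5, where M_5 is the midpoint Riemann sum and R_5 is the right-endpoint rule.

-0.68

M_5 = -10.16.
R_5 = -9.48.
M_5 − R_5 = -0.68.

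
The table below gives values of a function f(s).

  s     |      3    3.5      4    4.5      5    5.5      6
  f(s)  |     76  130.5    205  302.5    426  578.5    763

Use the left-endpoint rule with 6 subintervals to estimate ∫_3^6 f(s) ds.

Δs = 0.5.
Sum = 0.5·[76 + 130.5 + 205 + 302.5 + 426 + 578.5] = 859.25.

859.25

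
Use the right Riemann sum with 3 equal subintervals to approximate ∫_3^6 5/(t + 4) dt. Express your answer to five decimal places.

Δt = (6 − 3)/3 = 1.
Right endpoints: 4, 5, 6.
f(4) = 0.625, f(5) = 5/9, f(6) = 0.5.
Sum = Δt · [f(4) + f(5) + f(6)].
Sum ≈ 1.68056.

1.68056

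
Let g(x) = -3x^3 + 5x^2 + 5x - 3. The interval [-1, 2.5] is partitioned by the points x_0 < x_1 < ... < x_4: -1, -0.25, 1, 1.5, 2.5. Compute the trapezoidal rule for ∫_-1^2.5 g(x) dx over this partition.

Subinterval widths: 0.75, 1.25, 0.5, 1.
g(-1) = 0, g(-0.25) = -3.890625, g(1) = 4, g(1.5) = 5.625, g(2.5) = -6.125.
On each subinterval the trapezoid contributes (Δx_i/2)·[g(x_{i-1}) + g(x_i)].
Sum = 0.765625.

0.765625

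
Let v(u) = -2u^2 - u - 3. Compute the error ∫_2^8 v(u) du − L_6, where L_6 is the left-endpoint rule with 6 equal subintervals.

-61

Exact integral: ∫_2^8 v(u) du = -384.
L_6 = -323.
Error = -384 − (-323) = -61.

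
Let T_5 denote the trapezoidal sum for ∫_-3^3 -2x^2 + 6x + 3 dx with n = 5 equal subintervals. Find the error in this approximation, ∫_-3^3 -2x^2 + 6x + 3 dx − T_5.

2.88

Exact integral: ∫_-3^3 f(x) dx = -18.
T_5 = -20.88.
Error = -18 − (-20.88) = 2.88.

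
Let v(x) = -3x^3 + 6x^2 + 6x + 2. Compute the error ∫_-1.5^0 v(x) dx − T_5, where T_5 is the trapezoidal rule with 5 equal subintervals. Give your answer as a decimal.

-0.286875

Exact integral: ∫_-1.5^0 v(x) dx = 6.796875.
T_5 = 7.08375.
Error = 6.796875 − 7.08375 = -0.286875.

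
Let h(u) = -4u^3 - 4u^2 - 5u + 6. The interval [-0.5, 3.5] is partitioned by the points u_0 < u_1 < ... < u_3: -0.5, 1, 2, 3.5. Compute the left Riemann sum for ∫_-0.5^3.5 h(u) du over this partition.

Subinterval widths: 1.5, 1, 1.5.
Left endpoints: -0.5, 1, 2.
h(-0.5) = 8, h(1) = -7, h(2) = -52.
Sum = Σ Δu_i · h(u_i).
Sum = -73.

-73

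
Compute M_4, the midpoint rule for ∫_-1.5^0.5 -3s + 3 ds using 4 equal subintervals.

Δs = (0.5 − (-1.5))/4 = 0.5.
Midpoints: -1.25, -0.75, -0.25, 0.25.
f(-1.25) = 6.75, f(-0.75) = 5.25, f(-0.25) = 3.75, f(0.25) = 2.25.
Sum = Δs · [f(-1.25) + f(-0.75) + f(-0.25) + f(0.25)].
Sum = 9.

9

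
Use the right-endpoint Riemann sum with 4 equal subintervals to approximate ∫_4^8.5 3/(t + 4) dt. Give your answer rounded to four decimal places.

Δt = (8.5 − 4)/4 = 1.125.
Right endpoints: 5.125, 6.25, 7.375, 8.5.
f(5.125) = 24/73, f(6.25) = 12/41, f(7.375) = 24/91, f(8.5) = 0.24.
Sum = Δt · [f(5.125) + f(6.25) + f(7.375) + f(8.5)].
Sum ≈ 1.2658.

1.2658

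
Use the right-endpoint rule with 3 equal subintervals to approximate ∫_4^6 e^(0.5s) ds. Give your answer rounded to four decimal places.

Δs = (6 − 4)/3 = 2/3.
Right endpoints: 14/3, 16/3, 6.
f(14/3) ≈ 10.3123, f(16/3) ≈ 14.3919, f(6) ≈ 20.0855.
Sum = Δs · [f(14/3) + f(16/3) + f(6)].
Sum ≈ 29.8598.

29.8598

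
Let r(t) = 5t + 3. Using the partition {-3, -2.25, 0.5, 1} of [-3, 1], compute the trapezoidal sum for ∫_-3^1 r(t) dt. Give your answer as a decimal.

Subinterval widths: 0.75, 2.75, 0.5.
r(-3) = -12, r(-2.25) = -8.25, r(0.5) = 5.5, r(1) = 8.
On each subinterval the trapezoid contributes (Δt_i/2)·[r(t_{i-1}) + r(t_i)].
Sum = -8.

-8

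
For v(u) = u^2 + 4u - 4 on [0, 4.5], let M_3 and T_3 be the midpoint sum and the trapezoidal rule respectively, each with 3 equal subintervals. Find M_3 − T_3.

-2.53125

M_3 = 52.03125.
T_3 = 54.5625.
M_3 − T_3 = -2.53125.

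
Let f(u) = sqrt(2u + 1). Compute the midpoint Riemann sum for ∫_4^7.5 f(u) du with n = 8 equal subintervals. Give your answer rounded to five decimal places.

12.33400

Δu = (7.5 − 4)/8 = 0.4375.
Midpoints: 4.21875, 4.65625, 5.09375, 5.53125, 5.96875, 6.40625, 6.84375, 7.28125.
f(4.21875) ≈ 3.07205, f(4.65625) ≈ 3.21131, f(5.09375) ≈ 3.34477, f(5.53125) ≈ 3.47311, f(5.96875) ≈ 3.59687, f(6.40625) ≈ 3.71652, f(6.84375) ≈ 3.83243, f(7.28125) ≈ 3.94493.
Sum = Δu · [f(4.21875) + f(4.65625) + f(5.09375) + ...].
Sum ≈ 12.33400.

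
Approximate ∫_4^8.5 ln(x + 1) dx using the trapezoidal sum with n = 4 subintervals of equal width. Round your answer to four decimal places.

8.8301

Δx = (8.5 − 4)/4 = 1.125.
f(4) ≈ 1.6094, f(5.125) ≈ 1.8124, f(6.25) ≈ 1.9810, f(7.375) ≈ 2.1253, f(8.5) ≈ 2.2513.
T_4 = (Δx/2)·[f(x_0) + 2f(x_1) + 2f(x_2) + 2f(x_3) + f(x_4)].
Sum ≈ 8.8301.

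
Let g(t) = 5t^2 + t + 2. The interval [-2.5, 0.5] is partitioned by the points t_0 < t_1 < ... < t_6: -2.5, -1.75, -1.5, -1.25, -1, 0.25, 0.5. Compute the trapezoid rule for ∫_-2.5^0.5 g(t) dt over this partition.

Subinterval widths: 0.75, 0.25, 0.25, 0.25, 1.25, 0.25.
g(-2.5) = 30.75, g(-1.75) = 15.5625, g(-1.5) = 11.75, g(-1.25) = 8.5625, g(-1) = 6, g(0.25) = 2.5625, g(0.5) = 3.75.
On each subinterval the trapezoid contributes (Δt_i/2)·[g(t_{i-1}) + g(t_i)].
Sum = 31.28125.

31.28125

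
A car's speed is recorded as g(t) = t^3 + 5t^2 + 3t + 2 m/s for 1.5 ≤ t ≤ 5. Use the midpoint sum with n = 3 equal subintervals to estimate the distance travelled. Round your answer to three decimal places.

392.962

Δt = (5 − 1.5)/3 = 7/6.
Midpoints: 25/12, 3.25, 53/12.
g(25/12) = 67381/1728, g(3.25) = 98.890625, g(53/12) = 343769/1728.
Sum = Δt · [g(25/12) + g(3.25) + g(53/12)].
Sum ≈ 392.962.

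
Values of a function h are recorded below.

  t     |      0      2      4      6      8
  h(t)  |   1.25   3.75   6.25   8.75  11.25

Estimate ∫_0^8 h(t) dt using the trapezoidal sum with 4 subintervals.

50

Δt = 2.
T_4 = (2/2)·[1.25 + 2·3.75 + 2·6.25 + 2·8.75 + 11.25] = 50.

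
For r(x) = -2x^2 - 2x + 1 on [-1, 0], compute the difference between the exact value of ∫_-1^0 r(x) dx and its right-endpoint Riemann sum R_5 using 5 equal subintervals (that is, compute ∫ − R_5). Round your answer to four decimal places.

0.0133

Exact integral: ∫_-1^0 r(x) dx ≈ 1.333333.
R_5 = 1.32.
Error ≈ 1.333333 − 1.32 ≈ 0.0133.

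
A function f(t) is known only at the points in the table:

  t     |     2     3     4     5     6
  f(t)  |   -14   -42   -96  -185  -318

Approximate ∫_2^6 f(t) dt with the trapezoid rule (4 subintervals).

-489

Δt = 1.
T_4 = (1/2)·[(-14) + 2·(-42) + 2·(-96) + 2·(-185) + (-318)] = -489.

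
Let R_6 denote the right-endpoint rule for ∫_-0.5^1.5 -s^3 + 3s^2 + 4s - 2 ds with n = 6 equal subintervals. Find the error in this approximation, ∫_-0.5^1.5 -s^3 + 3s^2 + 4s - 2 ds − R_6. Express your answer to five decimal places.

-1.80556

Exact integral: ∫_-0.5^1.5 f(s) ds = 2.25.
R_6 ≈ 4.0555556.
Error ≈ 2.25 − 4.0555556 ≈ -1.80556.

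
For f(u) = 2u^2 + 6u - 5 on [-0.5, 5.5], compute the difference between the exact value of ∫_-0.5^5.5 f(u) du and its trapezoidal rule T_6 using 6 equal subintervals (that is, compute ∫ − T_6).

Exact integral: ∫_-0.5^5.5 f(u) du = 171.
T_6 = 173.
Error = 171 − 173 = -2.

-2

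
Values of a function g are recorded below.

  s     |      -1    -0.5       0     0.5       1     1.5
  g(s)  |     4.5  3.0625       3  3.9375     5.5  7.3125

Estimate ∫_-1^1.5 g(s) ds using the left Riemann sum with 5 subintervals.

10

Δs = 0.5.
Sum = 0.5·[4.5 + 3.0625 + 3 + 3.9375 + 5.5] = 10.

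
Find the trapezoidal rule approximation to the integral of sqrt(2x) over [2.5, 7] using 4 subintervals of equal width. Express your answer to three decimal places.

13.715

Δx = (7 − 2.5)/4 = 1.125.
f(2.5) ≈ 2.236, f(3.625) ≈ 2.693, f(4.75) ≈ 3.082, f(5.875) ≈ 3.428, f(7) ≈ 3.742.
T_4 = (Δx/2)·[f(x_0) + 2f(x_1) + 2f(x_2) + 2f(x_3) + f(x_4)].
Sum ≈ 13.715.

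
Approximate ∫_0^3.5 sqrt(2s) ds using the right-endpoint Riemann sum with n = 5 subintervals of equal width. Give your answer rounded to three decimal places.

6.943

Δs = (3.5 − 0)/5 = 0.7.
Right endpoints: 0.7, 1.4, 2.1, 2.8, 3.5.
f(0.7) ≈ 1.183, f(1.4) ≈ 1.673, f(2.1) ≈ 2.049, f(2.8) ≈ 2.366, f(3.5) ≈ 2.646.
Sum = Δs · [f(0.7) + f(1.4) + f(2.1) + f(2.8) + f(3.5)].
Sum ≈ 6.943.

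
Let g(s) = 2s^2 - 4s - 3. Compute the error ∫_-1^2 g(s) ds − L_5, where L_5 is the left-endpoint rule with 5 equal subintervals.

Exact integral: ∫_-1^2 g(s) ds = -9.
L_5 = -6.84.
Error = -9 − (-6.84) = -2.16.

-2.16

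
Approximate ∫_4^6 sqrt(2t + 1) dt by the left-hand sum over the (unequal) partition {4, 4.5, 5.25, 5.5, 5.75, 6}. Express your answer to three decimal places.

6.469

Subinterval widths: 0.5, 0.75, 0.25, 0.25, 0.25.
Left endpoints: 4, 4.5, 5.25, 5.5, 5.75.
f(4) ≈ 3.000, f(4.5) ≈ 3.162, f(5.25) ≈ 3.391, f(5.5) ≈ 3.464, f(5.75) ≈ 3.536.
Sum = Σ Δt_i · f(t_i).
Sum ≈ 6.469.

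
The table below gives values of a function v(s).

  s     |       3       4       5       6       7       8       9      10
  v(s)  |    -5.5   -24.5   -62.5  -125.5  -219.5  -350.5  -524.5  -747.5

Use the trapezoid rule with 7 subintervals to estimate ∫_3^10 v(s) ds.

Δs = 1.
T_7 = (1/2)·[(-5.5) + 2·(-24.5) + 2·(-62.5) + 2·(-125.5) + 2·(-219.5) + 2·(-350.5) + 2·(-524.5) + (-747.5)] = -1683.5.

-1683.5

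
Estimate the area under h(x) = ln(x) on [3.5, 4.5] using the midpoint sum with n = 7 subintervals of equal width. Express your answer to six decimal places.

1.383732

Δx = (4.5 − 3.5)/7 = 1/7.
Midpoints: 25/7, 26/7, 27/7, 4, 29/7, 30/7, 31/7.
h(25/7) ≈ 1.272966, h(26/7) ≈ 1.312186, h(27/7) ≈ 1.349927, h(4) ≈ 1.386294, h(29/7) ≈ 1.421386, h(30/7) ≈ 1.455287, h(31/7) ≈ 1.488077.
Sum = Δx · [h(25/7) + h(26/7) + h(27/7) + ...].
Sum ≈ 1.383732.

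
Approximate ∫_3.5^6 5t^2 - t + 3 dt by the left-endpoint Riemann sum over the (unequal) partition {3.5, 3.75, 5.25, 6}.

221.203125

Subinterval widths: 0.25, 1.5, 0.75.
Left endpoints: 3.5, 3.75, 5.25.
f(3.5) = 60.75, f(3.75) = 69.5625, f(5.25) = 135.5625.
Sum = Σ Δt_i · f(t_i).
Sum = 221.203125.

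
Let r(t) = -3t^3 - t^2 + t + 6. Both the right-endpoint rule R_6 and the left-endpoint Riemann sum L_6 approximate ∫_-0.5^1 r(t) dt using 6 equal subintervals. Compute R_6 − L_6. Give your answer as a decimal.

-0.65625

R_6 = 7.91796875.
L_6 = 8.57421875.
R_6 − L_6 = -0.65625.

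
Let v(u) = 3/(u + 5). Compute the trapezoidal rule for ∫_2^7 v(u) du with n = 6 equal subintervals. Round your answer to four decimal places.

1.6193

Δu = (7 − 2)/6 = 5/6.
v(2) = 3/7, v(17/6) = 18/47, v(11/3) = 9/26, v(4.5) = 6/19, v(16/3) = 9/31, v(37/6) = 18/67, v(7) = 0.25.
T_6 = (Δu/2)·[v(u_0) + 2v(u_1) + ... + 2v(u_{5}) + v(u_6)].
Sum ≈ 1.6193.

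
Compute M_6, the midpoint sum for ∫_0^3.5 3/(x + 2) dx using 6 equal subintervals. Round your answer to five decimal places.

3.02572

Δx = (3.5 − 0)/6 = 7/12.
Midpoints: 7/24, 0.875, 35/24, 49/24, 2.625, 77/24.
f(7/24) = 72/55, f(0.875) = 24/23, f(35/24) = 72/83, f(49/24) = 72/97, f(2.625) = 24/37, f(77/24) = 0.576.
Sum = Δx · [f(7/24) + f(0.875) + f(35/24) + ...].
Sum ≈ 3.02572.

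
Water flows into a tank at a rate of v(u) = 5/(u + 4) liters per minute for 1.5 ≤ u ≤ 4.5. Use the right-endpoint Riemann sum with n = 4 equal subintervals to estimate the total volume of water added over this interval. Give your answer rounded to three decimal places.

Δu = (4.5 − 1.5)/4 = 0.75.
Right endpoints: 2.25, 3, 3.75, 4.5.
v(2.25) = 0.8, v(3) = 5/7, v(3.75) = 20/31, v(4.5) = 10/17.
Sum = Δu · [v(2.25) + v(3) + v(3.75) + v(4.5)].
Sum ≈ 2.061.

2.061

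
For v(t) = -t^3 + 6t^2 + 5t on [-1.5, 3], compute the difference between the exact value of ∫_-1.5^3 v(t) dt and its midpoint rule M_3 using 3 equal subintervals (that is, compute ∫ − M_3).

Exact integral: ∫_-1.5^3 v(t) dt = 58.640625.
M_3 = 55.4765625.
Error = 58.640625 − 55.4765625 = 3.1640625.

3.1640625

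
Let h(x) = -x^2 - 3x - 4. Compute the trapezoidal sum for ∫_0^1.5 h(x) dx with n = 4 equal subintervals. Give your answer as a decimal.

Δx = (1.5 − 0)/4 = 0.375.
h(0) = -4, h(0.375) = -5.265625, h(0.75) = -6.8125, h(1.125) = -8.640625, h(1.5) = -10.75.
T_4 = (Δx/2)·[h(x_0) + 2h(x_1) + 2h(x_2) + 2h(x_3) + h(x_4)].
Sum = -10.53515625.

-10.53515625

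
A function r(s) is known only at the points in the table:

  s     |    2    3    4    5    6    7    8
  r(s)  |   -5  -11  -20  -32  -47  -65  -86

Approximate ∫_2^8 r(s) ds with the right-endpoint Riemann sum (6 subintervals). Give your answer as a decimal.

Δs = 1.
Sum = 1·[(-11) + (-20) + (-32) + (-47) + (-65) + (-86)] = -261.

-261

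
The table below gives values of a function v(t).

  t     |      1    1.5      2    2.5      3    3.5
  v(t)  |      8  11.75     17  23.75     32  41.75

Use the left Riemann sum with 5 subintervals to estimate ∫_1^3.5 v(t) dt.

46.25

Δt = 0.5.
Sum = 0.5·[8 + 11.75 + 17 + 23.75 + 32] = 46.25.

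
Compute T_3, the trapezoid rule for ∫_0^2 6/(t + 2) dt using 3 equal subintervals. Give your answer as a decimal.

4.2

Δt = (2 − 0)/3 = 2/3.
f(0) = 3, f(2/3) = 2.25, f(4/3) = 1.8, f(2) = 1.5.
T_3 = (Δt/2)·[f(t_0) + 2f(t_1) + 2f(t_2) + f(t_3)].
Sum = 4.2.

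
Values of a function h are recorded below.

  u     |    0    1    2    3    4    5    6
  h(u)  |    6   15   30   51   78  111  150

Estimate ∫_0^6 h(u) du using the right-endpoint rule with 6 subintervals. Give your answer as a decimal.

435

Δu = 1.
Sum = 1·[15 + 30 + 51 + 78 + 111 + 150] = 435.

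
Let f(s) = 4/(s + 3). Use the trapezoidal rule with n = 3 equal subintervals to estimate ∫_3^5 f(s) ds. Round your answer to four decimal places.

Δs = (5 − 3)/3 = 2/3.
f(3) = 2/3, f(11/3) = 0.6, f(13/3) = 6/11, f(5) = 0.5.
T_3 = (Δs/2)·[f(s_0) + 2f(s_1) + 2f(s_2) + f(s_3)].
Sum ≈ 1.1525.

1.1525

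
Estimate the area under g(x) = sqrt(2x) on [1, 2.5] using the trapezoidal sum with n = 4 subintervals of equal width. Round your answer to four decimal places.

2.7809

Δx = (2.5 − 1)/4 = 0.375.
g(1) ≈ 1.4142, g(1.375) ≈ 1.6583, g(1.75) ≈ 1.8708, g(2.125) ≈ 2.0616, g(2.5) ≈ 2.2361.
T_4 = (Δx/2)·[g(x_0) + 2g(x_1) + 2g(x_2) + 2g(x_3) + g(x_4)].
Sum ≈ 2.7809.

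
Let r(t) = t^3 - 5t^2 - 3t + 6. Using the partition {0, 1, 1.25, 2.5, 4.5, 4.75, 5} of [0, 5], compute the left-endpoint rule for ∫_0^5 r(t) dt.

-40.890625

Subinterval widths: 1, 0.25, 1.25, 2, 0.25, 0.25.
Left endpoints: 0, 1, 1.25, 2.5, 4.5, 4.75.
r(0) = 6, r(1) = -1, r(1.25) = -3.609375, r(2.5) = -17.125, r(4.5) = -17.625, r(4.75) = -13.890625.
Sum = Σ Δt_i · r(t_i).
Sum = -40.890625.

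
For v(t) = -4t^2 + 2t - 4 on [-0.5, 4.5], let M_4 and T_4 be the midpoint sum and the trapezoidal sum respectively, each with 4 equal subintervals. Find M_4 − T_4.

7.8125

M_4 = -119.0625.
T_4 = -126.875.
M_4 − T_4 = 7.8125.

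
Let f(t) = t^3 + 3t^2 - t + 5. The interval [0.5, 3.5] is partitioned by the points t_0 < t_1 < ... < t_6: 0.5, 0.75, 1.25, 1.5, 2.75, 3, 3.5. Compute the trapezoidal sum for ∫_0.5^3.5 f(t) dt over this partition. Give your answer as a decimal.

92.75390625

Subinterval widths: 0.25, 0.5, 0.25, 1.25, 0.25, 0.5.
f(0.5) = 5.375, f(0.75) = 6.359375, f(1.25) = 10.390625, f(1.5) = 13.625, f(2.75) = 45.734375, f(3) = 56, f(3.5) = 81.125.
On each subinterval the trapezoid contributes (Δt_i/2)·[f(t_{i-1}) + f(t_i)].
Sum = 92.75390625.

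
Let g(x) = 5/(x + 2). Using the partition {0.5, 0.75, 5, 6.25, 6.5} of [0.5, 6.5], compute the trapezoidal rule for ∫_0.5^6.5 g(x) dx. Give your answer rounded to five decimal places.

6.83327

Subinterval widths: 0.25, 4.25, 1.25, 0.25.
g(0.5) = 2, g(0.75) = 20/11, g(5) = 5/7, g(6.25) = 20/33, g(6.5) = 10/17.
On each subinterval the trapezoid contributes (Δx_i/2)·[g(x_{i-1}) + g(x_i)].
Sum ≈ 6.83327.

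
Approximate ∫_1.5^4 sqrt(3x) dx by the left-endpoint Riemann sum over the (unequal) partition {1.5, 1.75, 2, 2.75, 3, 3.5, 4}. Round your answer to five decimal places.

6.77852

Subinterval widths: 0.25, 0.25, 0.75, 0.25, 0.5, 0.5.
Left endpoints: 1.5, 1.75, 2, 2.75, 3, 3.5.
f(1.5) ≈ 2.12132, f(1.75) ≈ 2.29129, f(2) ≈ 2.44949, f(2.75) ≈ 2.87228, f(3) ≈ 3.00000, f(3.5) ≈ 3.24037.
Sum = Σ Δx_i · f(x_i).
Sum ≈ 6.77852.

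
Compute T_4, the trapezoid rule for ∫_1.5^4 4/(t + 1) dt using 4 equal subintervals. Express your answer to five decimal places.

Δt = (4 − 1.5)/4 = 0.625.
f(1.5) = 1.6, f(2.125) = 1.28, f(2.75) = 16/15, f(3.375) = 32/35, f(4) = 0.8.
T_4 = (Δt/2)·[f(t_0) + 2f(t_1) + 2f(t_2) + 2f(t_3) + f(t_4)].
Sum ≈ 2.78810.

2.78810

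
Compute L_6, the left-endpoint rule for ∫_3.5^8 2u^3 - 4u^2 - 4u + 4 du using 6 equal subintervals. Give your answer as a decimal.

1007.3671875

Δu = (8 − 3.5)/6 = 0.75.
Left endpoints: 3.5, 4.25, 5, 5.75, 6.5, 7.25.
f(3.5) = 26.75, f(4.25) = 68.28125, f(5) = 134, f(5.75) = 228.96875, f(6.5) = 358.25, f(7.25) = 526.90625.
Sum = Δu · [f(3.5) + f(4.25) + f(5) + ...].
Sum = 1007.3671875.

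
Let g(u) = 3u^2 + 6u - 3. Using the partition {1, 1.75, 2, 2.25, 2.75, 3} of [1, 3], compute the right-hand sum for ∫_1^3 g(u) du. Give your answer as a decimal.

52.78125

Subinterval widths: 0.75, 0.25, 0.25, 0.5, 0.25.
Right endpoints: 1.75, 2, 2.25, 2.75, 3.
g(1.75) = 16.6875, g(2) = 21, g(2.25) = 25.6875, g(2.75) = 36.1875, g(3) = 42.
Sum = Σ Δu_i · g(u_i).
Sum = 52.78125.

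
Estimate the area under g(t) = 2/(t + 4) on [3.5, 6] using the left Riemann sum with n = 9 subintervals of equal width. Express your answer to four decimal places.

Δt = (6 − 3.5)/9 = 5/18.
Left endpoints: 3.5, 34/9, 73/18, 13/3, 83/18, 44/9, 31/6, 49/9, 103/18.
g(3.5) = 4/15, g(34/9) = 9/35, g(73/18) = 36/145, g(13/3) = 0.24, g(83/18) = 36/155, g(44/9) = 0.225, g(31/6) = 12/55, g(49/9) = 18/85, g(103/18) = 36/175.
Sum = Δt · [g(3.5) + g(34/9) + g(73/18) + ...].
Sum ≈ 0.5847.

0.5847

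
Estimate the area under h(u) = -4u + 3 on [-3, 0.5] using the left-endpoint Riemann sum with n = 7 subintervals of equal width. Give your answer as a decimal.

31.5

Δu = (0.5 − (-3))/7 = 0.5.
Left endpoints: -3, -2.5, -2, -1.5, -1, -0.5, 0.
h(-3) = 15, h(-2.5) = 13, h(-2) = 11, h(-1.5) = 9, h(-1) = 7, h(-0.5) = 5, h(0) = 3.
Sum = Δu · [h(-3) + h(-2.5) + h(-2) + ...].
Sum = 31.5.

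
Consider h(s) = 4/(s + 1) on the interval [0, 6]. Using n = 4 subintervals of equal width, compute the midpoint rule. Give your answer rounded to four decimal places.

7.4979

Δs = (6 − 0)/4 = 1.5.
Midpoints: 0.75, 2.25, 3.75, 5.25.
h(0.75) = 16/7, h(2.25) = 16/13, h(3.75) = 16/19, h(5.25) = 0.64.
Sum = Δs · [h(0.75) + h(2.25) + h(3.75) + h(5.25)].
Sum ≈ 7.4979.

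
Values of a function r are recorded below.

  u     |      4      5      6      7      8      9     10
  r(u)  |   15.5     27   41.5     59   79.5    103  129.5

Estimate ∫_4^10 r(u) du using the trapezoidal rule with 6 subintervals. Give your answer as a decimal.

Δu = 1.
T_6 = (1/2)·[15.5 + 2·27 + 2·41.5 + 2·59 + 2·79.5 + 2·103 + 129.5] = 382.5.

382.5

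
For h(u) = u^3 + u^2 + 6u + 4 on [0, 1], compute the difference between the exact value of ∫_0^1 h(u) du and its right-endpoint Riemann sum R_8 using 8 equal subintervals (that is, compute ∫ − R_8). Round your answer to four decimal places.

Exact integral: ∫_0^1 h(u) du ≈ 7.583333.
R_8 = 8.08984375.
Error ≈ 7.583333 − 8.08984375 ≈ -0.5065.

-0.5065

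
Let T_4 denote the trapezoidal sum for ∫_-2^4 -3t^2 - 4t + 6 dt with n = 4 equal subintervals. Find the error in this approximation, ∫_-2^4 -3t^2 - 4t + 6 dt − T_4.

6.75

Exact integral: ∫_-2^4 f(t) dt = -60.
T_4 = -66.75.
Error = -60 − (-66.75) = 6.75.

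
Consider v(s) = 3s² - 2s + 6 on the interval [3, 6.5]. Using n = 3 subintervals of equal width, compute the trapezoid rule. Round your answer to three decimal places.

Δs = (6.5 − 3)/3 = 7/6.
v(3) = 27, v(25/6) = 49.75, v(16/3) = 242/3, v(6.5) = 119.75.
T_3 = (Δs/2)·[v(s_0) + 2v(s_1) + 2v(s_2) + v(s_3)].
Sum ≈ 237.757.

237.757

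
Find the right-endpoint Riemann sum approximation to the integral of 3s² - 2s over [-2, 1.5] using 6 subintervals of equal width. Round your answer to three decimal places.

10.148

Δs = (1.5 − (-2))/6 = 7/12.
Right endpoints: -17/12, -5/6, -0.25, 1/3, 11/12, 1.5.
f(-17/12) = 425/48, f(-5/6) = 3.75, f(-0.25) = 0.6875, f(1/3) = -1/3, f(11/12) = 0.6875, f(1.5) = 3.75.
Sum = Δs · [f(-17/12) + f(-5/6) + f(-0.25) + ...].
Sum ≈ 10.148.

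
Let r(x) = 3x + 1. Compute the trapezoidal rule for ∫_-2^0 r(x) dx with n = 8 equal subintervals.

-4

Δx = (0 − (-2))/8 = 0.25.
r(-2) = -5, r(-1.75) = -4.25, r(-1.5) = -3.5, r(-1.25) = -2.75, r(-1) = -2, r(-0.75) = -1.25, r(-0.5) = -0.5, r(-0.25) = 0.25, r(0) = 1.
T_8 = (Δx/2)·[r(x_0) + 2r(x_1) + ... + 2r(x_{7}) + r(x_8)].
Sum = -4.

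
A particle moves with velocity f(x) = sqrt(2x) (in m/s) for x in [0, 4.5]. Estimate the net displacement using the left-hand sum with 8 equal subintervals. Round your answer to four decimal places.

Δx = (4.5 − 0)/8 = 0.5625.
Left endpoints: 0, 0.5625, 1.125, 1.6875, 2.25, 2.8125, 3.375, 3.9375.
f(0) ≈ 0.0000, f(0.5625) ≈ 1.0607, f(1.125) ≈ 1.5000, f(1.6875) ≈ 1.8371, f(2.25) ≈ 2.1213, f(2.8125) ≈ 2.3717, f(3.375) ≈ 2.5981, f(3.9375) ≈ 2.8062.
Sum = Δx · [f(0) + f(0.5625) + f(1.125) + ...].
Sum ≈ 8.0410.

8.0410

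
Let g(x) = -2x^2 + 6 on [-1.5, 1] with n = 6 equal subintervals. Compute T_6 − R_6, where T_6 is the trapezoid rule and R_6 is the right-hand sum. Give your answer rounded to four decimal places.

-0.5208

T_6 ≈ 11.938657.
R_6 ≈ 12.459491.
T_6 − R_6 ≈ -0.5208.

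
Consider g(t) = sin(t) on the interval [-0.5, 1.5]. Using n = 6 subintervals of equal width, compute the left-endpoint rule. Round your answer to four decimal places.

0.5532

Δt = (1.5 − (-0.5))/6 = 1/3.
Left endpoints: -0.5, -1/6, 1/6, 0.5, 5/6, 7/6.
g(-0.5) ≈ -0.4794, g(-1/6) ≈ -0.1659, g(1/6) ≈ 0.1659, g(0.5) ≈ 0.4794, g(5/6) ≈ 0.7402, g(7/6) ≈ 0.9194.
Sum = Δt · [g(-0.5) + g(-1/6) + g(1/6) + ...].
Sum ≈ 0.5532.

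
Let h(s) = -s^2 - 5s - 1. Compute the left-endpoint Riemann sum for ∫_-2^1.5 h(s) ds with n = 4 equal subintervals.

3.52734375

Δs = (1.5 − (-2))/4 = 0.875.
Left endpoints: -2, -1.125, -0.25, 0.625.
h(-2) = 5, h(-1.125) = 3.359375, h(-0.25) = 0.1875, h(0.625) = -4.515625.
Sum = Δs · [h(-2) + h(-1.125) + h(-0.25) + h(0.625)].
Sum = 3.52734375.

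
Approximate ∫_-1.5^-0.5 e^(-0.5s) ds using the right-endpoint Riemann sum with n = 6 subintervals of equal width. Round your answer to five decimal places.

Δs = (-0.5 − (-1.5))/6 = 1/6.
Right endpoints: -4/3, -7/6, -1, -5/6, -2/3, -0.5.
f(-4/3) ≈ 1.94773, f(-7/6) ≈ 1.79200, f(-1) ≈ 1.64872, f(-5/6) ≈ 1.51690, f(-2/3) ≈ 1.39561, f(-0.5) ≈ 1.28403.
Sum = Δs · [f(-4/3) + f(-7/6) + f(-1) + ...].
Sum ≈ 1.59750.

1.59750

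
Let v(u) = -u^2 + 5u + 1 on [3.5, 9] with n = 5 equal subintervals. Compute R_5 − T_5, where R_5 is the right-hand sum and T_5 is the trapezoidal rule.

R_5 = -75.13.
T_5 = -52.4425.
R_5 − T_5 = -22.6875.

-22.6875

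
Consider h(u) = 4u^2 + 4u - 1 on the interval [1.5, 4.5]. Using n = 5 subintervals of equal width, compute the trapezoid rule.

150.72

Δu = (4.5 − 1.5)/5 = 0.6.
h(1.5) = 14, h(2.1) = 25.04, h(2.7) = 38.96, h(3.3) = 55.76, h(3.9) = 75.44, h(4.5) = 98.
T_5 = (Δu/2)·[h(u_0) + 2h(u_1) + ... + 2h(u_{4}) + h(u_5)].
Sum = 150.72.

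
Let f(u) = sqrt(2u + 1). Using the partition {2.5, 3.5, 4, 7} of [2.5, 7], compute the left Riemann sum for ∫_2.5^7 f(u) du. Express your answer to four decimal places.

12.8637

Subinterval widths: 1, 0.5, 3.
Left endpoints: 2.5, 3.5, 4.
f(2.5) ≈ 2.4495, f(3.5) ≈ 2.8284, f(4) ≈ 3.0000.
Sum = Σ Δu_i · f(u_i).
Sum ≈ 12.8637.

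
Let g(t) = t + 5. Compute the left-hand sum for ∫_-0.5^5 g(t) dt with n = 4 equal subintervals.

36.09375

Δt = (5 − (-0.5))/4 = 1.375.
Left endpoints: -0.5, 0.875, 2.25, 3.625.
g(-0.5) = 4.5, g(0.875) = 5.875, g(2.25) = 7.25, g(3.625) = 8.625.
Sum = Δt · [g(-0.5) + g(0.875) + g(2.25) + g(3.625)].
Sum = 36.09375.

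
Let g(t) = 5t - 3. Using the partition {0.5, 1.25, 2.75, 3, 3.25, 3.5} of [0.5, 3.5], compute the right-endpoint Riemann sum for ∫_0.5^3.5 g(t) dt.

28.5

Subinterval widths: 0.75, 1.5, 0.25, 0.25, 0.25.
Right endpoints: 1.25, 2.75, 3, 3.25, 3.5.
g(1.25) = 3.25, g(2.75) = 10.75, g(3) = 12, g(3.25) = 13.25, g(3.5) = 14.5.
Sum = Σ Δt_i · g(t_i).
Sum = 28.5.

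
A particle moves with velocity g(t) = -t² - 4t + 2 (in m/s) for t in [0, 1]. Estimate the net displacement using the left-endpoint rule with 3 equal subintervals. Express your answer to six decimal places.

0.481481

Δt = (1 − 0)/3 = 1/3.
Left endpoints: 0, 1/3, 2/3.
g(0) = 2, g(1/3) = 5/9, g(2/3) = -10/9.
Sum = Δt · [g(0) + g(1/3) + g(2/3)].
Sum ≈ 0.481481.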